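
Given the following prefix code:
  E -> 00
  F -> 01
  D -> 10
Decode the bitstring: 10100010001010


Decoding step by step:
Bits 10 -> D
Bits 10 -> D
Bits 00 -> E
Bits 10 -> D
Bits 00 -> E
Bits 10 -> D
Bits 10 -> D


Decoded message: DDEDEDD


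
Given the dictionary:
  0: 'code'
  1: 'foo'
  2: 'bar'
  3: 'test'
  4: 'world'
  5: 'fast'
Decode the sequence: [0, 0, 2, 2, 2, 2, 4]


Look up each index in the dictionary:
  0 -> 'code'
  0 -> 'code'
  2 -> 'bar'
  2 -> 'bar'
  2 -> 'bar'
  2 -> 'bar'
  4 -> 'world'

Decoded: "code code bar bar bar bar world"


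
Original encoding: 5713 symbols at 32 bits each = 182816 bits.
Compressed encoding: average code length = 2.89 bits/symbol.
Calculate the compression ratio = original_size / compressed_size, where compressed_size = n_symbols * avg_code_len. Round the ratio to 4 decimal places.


original_size = n_symbols * orig_bits = 5713 * 32 = 182816 bits
compressed_size = n_symbols * avg_code_len = 5713 * 2.89 = 16510.57 bits
ratio = original_size / compressed_size = 182816 / 16510.57 = 11.0727

Compression ratio = 11.0727


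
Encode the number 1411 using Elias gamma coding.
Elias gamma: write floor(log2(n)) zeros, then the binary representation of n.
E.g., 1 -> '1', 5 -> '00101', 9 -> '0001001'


num_bits = floor(log2(1411)) + 1 = 11
leading_zeros = num_bits - 1 = 10
binary(1411) = 10110000011

Elias gamma(1411) = '0000000000' + '10110000011' = 000000000010110000011 (21 bits)


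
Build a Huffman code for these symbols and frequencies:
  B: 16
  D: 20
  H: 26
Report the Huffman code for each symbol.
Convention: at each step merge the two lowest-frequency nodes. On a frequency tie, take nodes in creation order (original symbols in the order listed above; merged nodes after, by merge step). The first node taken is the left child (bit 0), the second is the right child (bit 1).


Huffman tree construction:
Step 1: Merge B(16) + D(20) = 36
Step 2: Merge H(26) + (B+D)(36) = 62
Read each symbol's code off the tree from the root (left child = 0, right child = 1).

Codes:
  B: 10 (length 2)
  D: 11 (length 2)
  H: 0 (length 1)
Average code length: 98/62 = 1.5806 bits/symbol


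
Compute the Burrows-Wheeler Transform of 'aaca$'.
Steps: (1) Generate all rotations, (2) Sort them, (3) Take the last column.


Rotations (sorted):
  0: $aaca -> last char: a
  1: a$aac -> last char: c
  2: aaca$ -> last char: $
  3: aca$a -> last char: a
  4: ca$aa -> last char: a


BWT = ac$aa


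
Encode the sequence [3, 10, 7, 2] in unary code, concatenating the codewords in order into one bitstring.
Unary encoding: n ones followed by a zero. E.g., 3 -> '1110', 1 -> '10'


Encode each number as n ones followed by a terminating 0:
  3 -> 1110 (4 bits)
  10 -> 11111111110 (11 bits)
  7 -> 11111110 (8 bits)
  2 -> 110 (3 bits)
Total length = 4 + 11 + 8 + 3 = 26 bits.

Unary([3, 10, 7, 2]) = 11101111111111011111110110 (26 bits)


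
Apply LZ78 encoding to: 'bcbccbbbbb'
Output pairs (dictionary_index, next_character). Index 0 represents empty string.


LZ78 encoding steps:
Dictionary: {0: ''}
Step 1: w='' (idx 0), next='b' -> output (0, 'b'), add 'b' as idx 1
Step 2: w='' (idx 0), next='c' -> output (0, 'c'), add 'c' as idx 2
Step 3: w='b' (idx 1), next='c' -> output (1, 'c'), add 'bc' as idx 3
Step 4: w='c' (idx 2), next='b' -> output (2, 'b'), add 'cb' as idx 4
Step 5: w='b' (idx 1), next='b' -> output (1, 'b'), add 'bb' as idx 5
Step 6: w='bb' (idx 5), end of input -> output (5, '')


Encoded: [(0, 'b'), (0, 'c'), (1, 'c'), (2, 'b'), (1, 'b'), (5, '')]


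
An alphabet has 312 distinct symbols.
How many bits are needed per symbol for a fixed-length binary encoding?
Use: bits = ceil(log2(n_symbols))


log2(312) = 8.2854
Bracket: 2^8 = 256 < 312 <= 2^9 = 512
So ceil(log2(312)) = 9

bits = ceil(log2(312)) = ceil(8.2854) = 9 bits


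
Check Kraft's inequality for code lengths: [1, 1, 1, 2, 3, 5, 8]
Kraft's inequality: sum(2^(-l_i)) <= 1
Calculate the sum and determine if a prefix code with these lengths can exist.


Sum = 2^(-1) + 2^(-1) + 2^(-1) + 2^(-2) + 2^(-3) + 2^(-5) + 2^(-8)
    = 0.5 + 0.5 + 0.5 + 0.25 + 0.125 + 0.03125 + 0.00390625
    = 489/256 = 1.91015625
Since 1.91015625 > 1, Kraft's inequality is NOT satisfied.
A prefix code with these lengths CANNOT exist.

Kraft sum = 1.91015625. Not satisfied.


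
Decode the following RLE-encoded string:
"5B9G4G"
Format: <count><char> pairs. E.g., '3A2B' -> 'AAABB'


Expanding each <count><char> pair:
  5B -> 'BBBBB'
  9G -> 'GGGGGGGGG'
  4G -> 'GGGG'

Decoded = BBBBBGGGGGGGGGGGGG


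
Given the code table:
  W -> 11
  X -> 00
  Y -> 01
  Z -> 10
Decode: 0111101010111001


Decoding:
01 -> Y
11 -> W
10 -> Z
10 -> Z
10 -> Z
11 -> W
10 -> Z
01 -> Y


Result: YWZZZWZY


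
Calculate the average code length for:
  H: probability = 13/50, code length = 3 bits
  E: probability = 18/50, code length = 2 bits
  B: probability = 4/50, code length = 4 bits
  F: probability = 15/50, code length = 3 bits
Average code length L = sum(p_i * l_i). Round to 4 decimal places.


Weighted contributions p_i * l_i:
  H: (13/50) * 3 = 39/50
  E: (18/50) * 2 = 36/50
  B: (4/50) * 4 = 16/50
  F: (15/50) * 3 = 45/50
Sum = (39 + 36 + 16 + 45)/50 = 136/50

L = 136/50 = 2.7200 bits/symbol


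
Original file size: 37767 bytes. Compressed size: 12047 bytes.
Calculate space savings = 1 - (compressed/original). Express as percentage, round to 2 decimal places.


ratio = compressed/original = 12047/37767 = 0.318982
savings = 1 - ratio = 1 - 0.318982 = 0.681018
as a percentage: 0.681018 * 100 = 68.1%

Space savings = 1 - 12047/37767 = 68.1%


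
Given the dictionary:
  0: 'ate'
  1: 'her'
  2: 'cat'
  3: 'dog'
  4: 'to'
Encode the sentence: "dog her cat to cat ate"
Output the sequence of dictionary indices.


Look up each word in the dictionary:
  'dog' -> 3
  'her' -> 1
  'cat' -> 2
  'to' -> 4
  'cat' -> 2
  'ate' -> 0

Encoded: [3, 1, 2, 4, 2, 0]


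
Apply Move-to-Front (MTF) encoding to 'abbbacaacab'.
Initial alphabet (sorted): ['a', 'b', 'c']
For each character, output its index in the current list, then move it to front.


MTF encoding:
'a': index 0 in ['a', 'b', 'c'] -> ['a', 'b', 'c']
'b': index 1 in ['a', 'b', 'c'] -> ['b', 'a', 'c']
'b': index 0 in ['b', 'a', 'c'] -> ['b', 'a', 'c']
'b': index 0 in ['b', 'a', 'c'] -> ['b', 'a', 'c']
'a': index 1 in ['b', 'a', 'c'] -> ['a', 'b', 'c']
'c': index 2 in ['a', 'b', 'c'] -> ['c', 'a', 'b']
'a': index 1 in ['c', 'a', 'b'] -> ['a', 'c', 'b']
'a': index 0 in ['a', 'c', 'b'] -> ['a', 'c', 'b']
'c': index 1 in ['a', 'c', 'b'] -> ['c', 'a', 'b']
'a': index 1 in ['c', 'a', 'b'] -> ['a', 'c', 'b']
'b': index 2 in ['a', 'c', 'b'] -> ['b', 'a', 'c']


Output: [0, 1, 0, 0, 1, 2, 1, 0, 1, 1, 2]


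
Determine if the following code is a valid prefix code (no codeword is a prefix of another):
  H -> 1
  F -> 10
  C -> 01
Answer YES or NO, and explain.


Checking each pair (does one codeword prefix another?):
  H='1' vs F='10': prefix -- VIOLATION

NO -- this is NOT a valid prefix code. H (1) is a prefix of F (10).


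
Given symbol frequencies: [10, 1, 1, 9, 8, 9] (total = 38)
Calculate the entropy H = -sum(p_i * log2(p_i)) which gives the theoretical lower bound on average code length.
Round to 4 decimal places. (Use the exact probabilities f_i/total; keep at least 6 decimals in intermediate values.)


Per-symbol terms -p_i * log2(p_i) with p_i = f_i/38:
  p = 10/38 = 0.263158: log2(p) = -1.925999, -p*log2(p) = 0.506842
  p = 1/38 = 0.026316: log2(p) = -5.247928, -p*log2(p) = 0.138103
  p = 1/38 = 0.026316: log2(p) = -5.247928, -p*log2(p) = 0.138103
  p = 9/38 = 0.236842: log2(p) = -2.078003, -p*log2(p) = 0.492158
  p = 8/38 = 0.210526: log2(p) = -2.247928, -p*log2(p) = 0.473248
  p = 9/38 = 0.236842: log2(p) = -2.078003, -p*log2(p) = 0.492158
H = 0.506842 + 0.138103 + 0.138103 + 0.492158 + 0.473248 + 0.492158 = 2.240612

H = 2.2406 bits/symbol


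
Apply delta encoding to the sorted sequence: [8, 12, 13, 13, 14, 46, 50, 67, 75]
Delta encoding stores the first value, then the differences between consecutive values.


First value: 8
Deltas:
  12 - 8 = 4
  13 - 12 = 1
  13 - 13 = 0
  14 - 13 = 1
  46 - 14 = 32
  50 - 46 = 4
  67 - 50 = 17
  75 - 67 = 8


Delta encoded: [8, 4, 1, 0, 1, 32, 4, 17, 8]


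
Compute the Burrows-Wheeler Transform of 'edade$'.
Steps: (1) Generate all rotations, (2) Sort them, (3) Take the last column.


Rotations (sorted):
  0: $edade -> last char: e
  1: ade$ed -> last char: d
  2: dade$e -> last char: e
  3: de$eda -> last char: a
  4: e$edad -> last char: d
  5: edade$ -> last char: $


BWT = edead$


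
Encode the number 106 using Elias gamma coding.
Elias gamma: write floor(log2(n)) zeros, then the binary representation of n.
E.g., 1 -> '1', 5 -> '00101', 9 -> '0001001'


num_bits = floor(log2(106)) + 1 = 7
leading_zeros = num_bits - 1 = 6
binary(106) = 1101010

Elias gamma(106) = '000000' + '1101010' = 0000001101010 (13 bits)


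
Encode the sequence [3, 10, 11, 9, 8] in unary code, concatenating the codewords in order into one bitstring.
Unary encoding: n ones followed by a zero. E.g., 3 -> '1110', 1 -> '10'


Encode each number as n ones followed by a terminating 0:
  3 -> 1110 (4 bits)
  10 -> 11111111110 (11 bits)
  11 -> 111111111110 (12 bits)
  9 -> 1111111110 (10 bits)
  8 -> 111111110 (9 bits)
Total length = 4 + 11 + 12 + 10 + 9 = 46 bits.

Unary([3, 10, 11, 9, 8]) = 1110111111111101111111111101111111110111111110 (46 bits)


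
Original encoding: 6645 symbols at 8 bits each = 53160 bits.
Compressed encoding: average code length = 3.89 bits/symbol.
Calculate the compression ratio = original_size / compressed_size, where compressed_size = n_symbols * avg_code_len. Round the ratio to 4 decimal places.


original_size = n_symbols * orig_bits = 6645 * 8 = 53160 bits
compressed_size = n_symbols * avg_code_len = 6645 * 3.89 = 25849.05 bits
ratio = original_size / compressed_size = 53160 / 25849.05 = 2.0566

Compression ratio = 2.0566


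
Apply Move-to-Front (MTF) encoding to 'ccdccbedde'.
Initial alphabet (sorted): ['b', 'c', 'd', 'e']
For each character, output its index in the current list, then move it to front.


MTF encoding:
'c': index 1 in ['b', 'c', 'd', 'e'] -> ['c', 'b', 'd', 'e']
'c': index 0 in ['c', 'b', 'd', 'e'] -> ['c', 'b', 'd', 'e']
'd': index 2 in ['c', 'b', 'd', 'e'] -> ['d', 'c', 'b', 'e']
'c': index 1 in ['d', 'c', 'b', 'e'] -> ['c', 'd', 'b', 'e']
'c': index 0 in ['c', 'd', 'b', 'e'] -> ['c', 'd', 'b', 'e']
'b': index 2 in ['c', 'd', 'b', 'e'] -> ['b', 'c', 'd', 'e']
'e': index 3 in ['b', 'c', 'd', 'e'] -> ['e', 'b', 'c', 'd']
'd': index 3 in ['e', 'b', 'c', 'd'] -> ['d', 'e', 'b', 'c']
'd': index 0 in ['d', 'e', 'b', 'c'] -> ['d', 'e', 'b', 'c']
'e': index 1 in ['d', 'e', 'b', 'c'] -> ['e', 'd', 'b', 'c']


Output: [1, 0, 2, 1, 0, 2, 3, 3, 0, 1]


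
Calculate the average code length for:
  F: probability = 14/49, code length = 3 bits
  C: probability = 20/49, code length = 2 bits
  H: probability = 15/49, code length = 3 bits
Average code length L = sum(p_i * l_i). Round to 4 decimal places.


Weighted contributions p_i * l_i:
  F: (14/49) * 3 = 42/49
  C: (20/49) * 2 = 40/49
  H: (15/49) * 3 = 45/49
Sum = (42 + 40 + 45)/49 = 127/49

L = 127/49 = 2.5918 bits/symbol


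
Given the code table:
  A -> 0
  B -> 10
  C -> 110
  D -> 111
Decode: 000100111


Decoding:
0 -> A
0 -> A
0 -> A
10 -> B
0 -> A
111 -> D


Result: AAABAD


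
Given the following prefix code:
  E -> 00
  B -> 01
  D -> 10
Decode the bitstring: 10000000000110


Decoding step by step:
Bits 10 -> D
Bits 00 -> E
Bits 00 -> E
Bits 00 -> E
Bits 00 -> E
Bits 01 -> B
Bits 10 -> D


Decoded message: DEEEEBD


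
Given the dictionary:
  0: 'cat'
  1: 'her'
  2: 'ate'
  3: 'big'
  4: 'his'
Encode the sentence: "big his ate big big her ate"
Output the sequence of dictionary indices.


Look up each word in the dictionary:
  'big' -> 3
  'his' -> 4
  'ate' -> 2
  'big' -> 3
  'big' -> 3
  'her' -> 1
  'ate' -> 2

Encoded: [3, 4, 2, 3, 3, 1, 2]


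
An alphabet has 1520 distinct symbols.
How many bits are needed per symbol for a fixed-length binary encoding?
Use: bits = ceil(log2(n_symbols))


log2(1520) = 10.5699
Bracket: 2^10 = 1024 < 1520 <= 2^11 = 2048
So ceil(log2(1520)) = 11

bits = ceil(log2(1520)) = ceil(10.5699) = 11 bits


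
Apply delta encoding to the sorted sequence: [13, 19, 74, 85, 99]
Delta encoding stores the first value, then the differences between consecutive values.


First value: 13
Deltas:
  19 - 13 = 6
  74 - 19 = 55
  85 - 74 = 11
  99 - 85 = 14


Delta encoded: [13, 6, 55, 11, 14]


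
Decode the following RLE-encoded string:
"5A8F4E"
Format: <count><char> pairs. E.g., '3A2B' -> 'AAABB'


Expanding each <count><char> pair:
  5A -> 'AAAAA'
  8F -> 'FFFFFFFF'
  4E -> 'EEEE'

Decoded = AAAAAFFFFFFFFEEEE


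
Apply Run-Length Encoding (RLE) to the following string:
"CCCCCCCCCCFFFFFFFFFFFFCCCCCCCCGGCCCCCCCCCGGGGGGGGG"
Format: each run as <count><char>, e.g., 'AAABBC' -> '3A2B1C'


Scanning runs left to right:
  i=0: run of 'C' x 10 -> '10C'
  i=10: run of 'F' x 12 -> '12F'
  i=22: run of 'C' x 8 -> '8C'
  i=30: run of 'G' x 2 -> '2G'
  i=32: run of 'C' x 9 -> '9C'
  i=41: run of 'G' x 9 -> '9G'

RLE = 10C12F8C2G9C9G


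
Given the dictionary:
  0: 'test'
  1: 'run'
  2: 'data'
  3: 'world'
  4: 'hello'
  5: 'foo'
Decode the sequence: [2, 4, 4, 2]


Look up each index in the dictionary:
  2 -> 'data'
  4 -> 'hello'
  4 -> 'hello'
  2 -> 'data'

Decoded: "data hello hello data"


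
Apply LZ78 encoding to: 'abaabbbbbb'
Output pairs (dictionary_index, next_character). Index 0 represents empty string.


LZ78 encoding steps:
Dictionary: {0: ''}
Step 1: w='' (idx 0), next='a' -> output (0, 'a'), add 'a' as idx 1
Step 2: w='' (idx 0), next='b' -> output (0, 'b'), add 'b' as idx 2
Step 3: w='a' (idx 1), next='a' -> output (1, 'a'), add 'aa' as idx 3
Step 4: w='b' (idx 2), next='b' -> output (2, 'b'), add 'bb' as idx 4
Step 5: w='bb' (idx 4), next='b' -> output (4, 'b'), add 'bbb' as idx 5
Step 6: w='b' (idx 2), end of input -> output (2, '')


Encoded: [(0, 'a'), (0, 'b'), (1, 'a'), (2, 'b'), (4, 'b'), (2, '')]


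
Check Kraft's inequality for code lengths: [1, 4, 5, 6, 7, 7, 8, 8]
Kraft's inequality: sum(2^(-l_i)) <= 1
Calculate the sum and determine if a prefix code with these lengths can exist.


Sum = 2^(-1) + 2^(-4) + 2^(-5) + 2^(-6) + 2^(-7) + 2^(-7) + 2^(-8) + 2^(-8)
    = 0.5 + 0.0625 + 0.03125 + 0.015625 + 0.0078125 + 0.0078125 + 0.00390625 + 0.00390625
    = 162/256 = 0.6328125
Since 0.6328125 <= 1, Kraft's inequality IS satisfied.
A prefix code with these lengths CAN exist.

Kraft sum = 0.6328125. Satisfied.


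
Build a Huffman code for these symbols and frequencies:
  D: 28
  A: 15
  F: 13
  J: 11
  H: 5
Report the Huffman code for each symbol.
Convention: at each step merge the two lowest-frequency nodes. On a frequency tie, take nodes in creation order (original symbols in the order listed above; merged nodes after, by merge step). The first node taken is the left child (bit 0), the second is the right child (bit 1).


Huffman tree construction:
Step 1: Merge H(5) + J(11) = 16
Step 2: Merge F(13) + A(15) = 28
Step 3: Merge (H+J)(16) + D(28) = 44
Step 4: Merge (F+A)(28) + ((H+J)+D)(44) = 72
Read each symbol's code off the tree from the root (left child = 0, right child = 1).

Codes:
  D: 11 (length 2)
  A: 01 (length 2)
  F: 00 (length 2)
  J: 101 (length 3)
  H: 100 (length 3)
Average code length: 160/72 = 2.2222 bits/symbol


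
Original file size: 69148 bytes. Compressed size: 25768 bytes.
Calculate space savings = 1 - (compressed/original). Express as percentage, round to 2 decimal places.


ratio = compressed/original = 25768/69148 = 0.37265
savings = 1 - ratio = 1 - 0.37265 = 0.62735
as a percentage: 0.62735 * 100 = 62.74%

Space savings = 1 - 25768/69148 = 62.74%


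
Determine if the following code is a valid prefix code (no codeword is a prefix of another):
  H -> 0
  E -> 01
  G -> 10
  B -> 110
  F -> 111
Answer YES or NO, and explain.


Checking each pair (does one codeword prefix another?):
  H='0' vs E='01': prefix -- VIOLATION

NO -- this is NOT a valid prefix code. H (0) is a prefix of E (01).


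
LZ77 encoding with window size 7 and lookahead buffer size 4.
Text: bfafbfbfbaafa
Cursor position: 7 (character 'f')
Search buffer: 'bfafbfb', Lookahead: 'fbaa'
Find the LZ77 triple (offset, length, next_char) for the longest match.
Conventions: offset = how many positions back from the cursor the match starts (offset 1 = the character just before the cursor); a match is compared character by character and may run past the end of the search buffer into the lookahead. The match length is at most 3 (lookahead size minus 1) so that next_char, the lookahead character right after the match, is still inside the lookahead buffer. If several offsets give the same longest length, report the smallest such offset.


Try each offset into the search buffer:
  offset=1 (pos 6, char 'b'): match length 0
  offset=2 (pos 5, char 'f'): match length 2
  offset=3 (pos 4, char 'b'): match length 0
  offset=4 (pos 3, char 'f'): match length 2
  offset=5 (pos 2, char 'a'): match length 0
  offset=6 (pos 1, char 'f'): match length 1
  offset=7 (pos 0, char 'b'): match length 0
Longest match has length 2, found at offsets 2, 4; take the smallest, offset 2.
next_char = character at position 7 + 2 = 9 -> 'a'

Best match: offset=2, length=2 (matching 'fb' starting at position 5)
LZ77 triple: (2, 2, 'a')


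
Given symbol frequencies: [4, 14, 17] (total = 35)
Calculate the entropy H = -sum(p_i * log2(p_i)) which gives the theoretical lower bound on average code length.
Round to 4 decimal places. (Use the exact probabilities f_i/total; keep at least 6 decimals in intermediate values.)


Per-symbol terms -p_i * log2(p_i) with p_i = f_i/35:
  p = 4/35 = 0.114286: log2(p) = -3.129283, -p*log2(p) = 0.357632
  p = 14/35 = 0.400000: log2(p) = -1.321928, -p*log2(p) = 0.528771
  p = 17/35 = 0.485714: log2(p) = -1.041820, -p*log2(p) = 0.506027
H = 0.357632 + 0.528771 + 0.506027 = 1.392430

H = 1.3924 bits/symbol


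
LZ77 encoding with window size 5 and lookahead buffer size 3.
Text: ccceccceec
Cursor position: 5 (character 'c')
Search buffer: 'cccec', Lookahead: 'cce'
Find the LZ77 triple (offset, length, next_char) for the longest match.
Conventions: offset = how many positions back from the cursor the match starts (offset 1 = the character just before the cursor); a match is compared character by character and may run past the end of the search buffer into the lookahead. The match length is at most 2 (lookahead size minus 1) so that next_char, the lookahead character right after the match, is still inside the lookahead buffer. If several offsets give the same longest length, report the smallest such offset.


Try each offset into the search buffer:
  offset=1 (pos 4, char 'c'): match length 2
  offset=2 (pos 3, char 'e'): match length 0
  offset=3 (pos 2, char 'c'): match length 1
  offset=4 (pos 1, char 'c'): match length 2
  offset=5 (pos 0, char 'c'): match length 2
Longest match has length 2, found at offsets 1, 4, 5; take the smallest, offset 1.
next_char = character at position 5 + 2 = 7 -> 'e'

Best match: offset=1, length=2 (matching 'cc' starting at position 4)
LZ77 triple: (1, 2, 'e')


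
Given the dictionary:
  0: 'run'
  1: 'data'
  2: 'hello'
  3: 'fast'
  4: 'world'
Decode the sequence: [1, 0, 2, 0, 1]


Look up each index in the dictionary:
  1 -> 'data'
  0 -> 'run'
  2 -> 'hello'
  0 -> 'run'
  1 -> 'data'

Decoded: "data run hello run data"


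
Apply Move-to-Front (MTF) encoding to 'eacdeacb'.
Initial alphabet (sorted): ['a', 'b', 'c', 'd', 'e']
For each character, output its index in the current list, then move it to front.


MTF encoding:
'e': index 4 in ['a', 'b', 'c', 'd', 'e'] -> ['e', 'a', 'b', 'c', 'd']
'a': index 1 in ['e', 'a', 'b', 'c', 'd'] -> ['a', 'e', 'b', 'c', 'd']
'c': index 3 in ['a', 'e', 'b', 'c', 'd'] -> ['c', 'a', 'e', 'b', 'd']
'd': index 4 in ['c', 'a', 'e', 'b', 'd'] -> ['d', 'c', 'a', 'e', 'b']
'e': index 3 in ['d', 'c', 'a', 'e', 'b'] -> ['e', 'd', 'c', 'a', 'b']
'a': index 3 in ['e', 'd', 'c', 'a', 'b'] -> ['a', 'e', 'd', 'c', 'b']
'c': index 3 in ['a', 'e', 'd', 'c', 'b'] -> ['c', 'a', 'e', 'd', 'b']
'b': index 4 in ['c', 'a', 'e', 'd', 'b'] -> ['b', 'c', 'a', 'e', 'd']


Output: [4, 1, 3, 4, 3, 3, 3, 4]


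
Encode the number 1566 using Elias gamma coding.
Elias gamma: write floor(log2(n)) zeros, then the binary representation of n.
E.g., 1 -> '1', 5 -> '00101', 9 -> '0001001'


num_bits = floor(log2(1566)) + 1 = 11
leading_zeros = num_bits - 1 = 10
binary(1566) = 11000011110

Elias gamma(1566) = '0000000000' + '11000011110' = 000000000011000011110 (21 bits)


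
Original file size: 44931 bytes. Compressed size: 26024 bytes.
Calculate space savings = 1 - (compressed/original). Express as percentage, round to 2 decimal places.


ratio = compressed/original = 26024/44931 = 0.579199
savings = 1 - ratio = 1 - 0.579199 = 0.420801
as a percentage: 0.420801 * 100 = 42.08%

Space savings = 1 - 26024/44931 = 42.08%


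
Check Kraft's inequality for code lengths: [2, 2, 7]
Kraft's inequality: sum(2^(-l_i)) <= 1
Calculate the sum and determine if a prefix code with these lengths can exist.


Sum = 2^(-2) + 2^(-2) + 2^(-7)
    = 0.25 + 0.25 + 0.0078125
    = 65/128 = 0.5078125
Since 0.5078125 <= 1, Kraft's inequality IS satisfied.
A prefix code with these lengths CAN exist.

Kraft sum = 0.5078125. Satisfied.


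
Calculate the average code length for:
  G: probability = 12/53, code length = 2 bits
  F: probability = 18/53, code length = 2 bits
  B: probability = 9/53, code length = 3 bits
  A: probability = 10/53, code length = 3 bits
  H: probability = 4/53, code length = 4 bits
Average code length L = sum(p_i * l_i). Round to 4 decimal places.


Weighted contributions p_i * l_i:
  G: (12/53) * 2 = 24/53
  F: (18/53) * 2 = 36/53
  B: (9/53) * 3 = 27/53
  A: (10/53) * 3 = 30/53
  H: (4/53) * 4 = 16/53
Sum = (24 + 36 + 27 + 30 + 16)/53 = 133/53

L = 133/53 = 2.5094 bits/symbol


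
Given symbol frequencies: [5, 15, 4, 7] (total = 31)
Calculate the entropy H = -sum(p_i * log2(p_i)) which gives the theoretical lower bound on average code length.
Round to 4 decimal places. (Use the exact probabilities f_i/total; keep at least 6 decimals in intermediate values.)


Per-symbol terms -p_i * log2(p_i) with p_i = f_i/31:
  p = 5/31 = 0.161290: log2(p) = -2.632268, -p*log2(p) = 0.424559
  p = 15/31 = 0.483871: log2(p) = -1.047306, -p*log2(p) = 0.506761
  p = 4/31 = 0.129032: log2(p) = -2.954196, -p*log2(p) = 0.381187
  p = 7/31 = 0.225806: log2(p) = -2.146841, -p*log2(p) = 0.484771
H = 0.424559 + 0.506761 + 0.381187 + 0.484771 = 1.797278

H = 1.7973 bits/symbol


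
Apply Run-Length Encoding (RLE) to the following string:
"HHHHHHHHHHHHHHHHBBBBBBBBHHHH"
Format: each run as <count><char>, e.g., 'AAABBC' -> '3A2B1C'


Scanning runs left to right:
  i=0: run of 'H' x 16 -> '16H'
  i=16: run of 'B' x 8 -> '8B'
  i=24: run of 'H' x 4 -> '4H'

RLE = 16H8B4H


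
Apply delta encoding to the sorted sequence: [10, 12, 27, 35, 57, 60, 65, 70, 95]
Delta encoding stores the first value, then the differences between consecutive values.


First value: 10
Deltas:
  12 - 10 = 2
  27 - 12 = 15
  35 - 27 = 8
  57 - 35 = 22
  60 - 57 = 3
  65 - 60 = 5
  70 - 65 = 5
  95 - 70 = 25


Delta encoded: [10, 2, 15, 8, 22, 3, 5, 5, 25]


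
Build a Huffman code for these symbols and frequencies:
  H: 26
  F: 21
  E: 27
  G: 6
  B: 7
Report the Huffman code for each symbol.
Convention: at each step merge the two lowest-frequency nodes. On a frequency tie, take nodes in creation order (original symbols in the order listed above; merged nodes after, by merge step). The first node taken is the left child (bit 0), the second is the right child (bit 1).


Huffman tree construction:
Step 1: Merge G(6) + B(7) = 13
Step 2: Merge (G+B)(13) + F(21) = 34
Step 3: Merge H(26) + E(27) = 53
Step 4: Merge ((G+B)+F)(34) + (H+E)(53) = 87
Read each symbol's code off the tree from the root (left child = 0, right child = 1).

Codes:
  H: 10 (length 2)
  F: 01 (length 2)
  E: 11 (length 2)
  G: 000 (length 3)
  B: 001 (length 3)
Average code length: 187/87 = 2.1494 bits/symbol


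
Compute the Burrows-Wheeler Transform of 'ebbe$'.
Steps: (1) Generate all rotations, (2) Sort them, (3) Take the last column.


Rotations (sorted):
  0: $ebbe -> last char: e
  1: bbe$e -> last char: e
  2: be$eb -> last char: b
  3: e$ebb -> last char: b
  4: ebbe$ -> last char: $


BWT = eebb$


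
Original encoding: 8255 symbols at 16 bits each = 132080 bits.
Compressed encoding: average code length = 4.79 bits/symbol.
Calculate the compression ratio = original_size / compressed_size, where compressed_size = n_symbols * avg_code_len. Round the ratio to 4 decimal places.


original_size = n_symbols * orig_bits = 8255 * 16 = 132080 bits
compressed_size = n_symbols * avg_code_len = 8255 * 4.79 = 39541.45 bits
ratio = original_size / compressed_size = 132080 / 39541.45 = 3.3403

Compression ratio = 3.3403


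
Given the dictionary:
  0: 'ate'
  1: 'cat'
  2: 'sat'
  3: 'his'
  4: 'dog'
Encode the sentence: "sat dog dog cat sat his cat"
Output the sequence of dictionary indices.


Look up each word in the dictionary:
  'sat' -> 2
  'dog' -> 4
  'dog' -> 4
  'cat' -> 1
  'sat' -> 2
  'his' -> 3
  'cat' -> 1

Encoded: [2, 4, 4, 1, 2, 3, 1]


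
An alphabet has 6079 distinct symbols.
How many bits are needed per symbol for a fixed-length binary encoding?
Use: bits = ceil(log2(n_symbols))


log2(6079) = 12.5696
Bracket: 2^12 = 4096 < 6079 <= 2^13 = 8192
So ceil(log2(6079)) = 13

bits = ceil(log2(6079)) = ceil(12.5696) = 13 bits


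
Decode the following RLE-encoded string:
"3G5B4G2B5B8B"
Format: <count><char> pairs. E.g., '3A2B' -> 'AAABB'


Expanding each <count><char> pair:
  3G -> 'GGG'
  5B -> 'BBBBB'
  4G -> 'GGGG'
  2B -> 'BB'
  5B -> 'BBBBB'
  8B -> 'BBBBBBBB'

Decoded = GGGBBBBBGGGGBBBBBBBBBBBBBBB


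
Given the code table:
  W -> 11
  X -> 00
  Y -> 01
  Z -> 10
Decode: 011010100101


Decoding:
01 -> Y
10 -> Z
10 -> Z
10 -> Z
01 -> Y
01 -> Y


Result: YZZZYY


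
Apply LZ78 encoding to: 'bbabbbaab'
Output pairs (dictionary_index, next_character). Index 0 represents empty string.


LZ78 encoding steps:
Dictionary: {0: ''}
Step 1: w='' (idx 0), next='b' -> output (0, 'b'), add 'b' as idx 1
Step 2: w='b' (idx 1), next='a' -> output (1, 'a'), add 'ba' as idx 2
Step 3: w='b' (idx 1), next='b' -> output (1, 'b'), add 'bb' as idx 3
Step 4: w='ba' (idx 2), next='a' -> output (2, 'a'), add 'baa' as idx 4
Step 5: w='b' (idx 1), end of input -> output (1, '')


Encoded: [(0, 'b'), (1, 'a'), (1, 'b'), (2, 'a'), (1, '')]


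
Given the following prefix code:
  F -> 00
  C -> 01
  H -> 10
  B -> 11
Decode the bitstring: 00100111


Decoding step by step:
Bits 00 -> F
Bits 10 -> H
Bits 01 -> C
Bits 11 -> B


Decoded message: FHCB


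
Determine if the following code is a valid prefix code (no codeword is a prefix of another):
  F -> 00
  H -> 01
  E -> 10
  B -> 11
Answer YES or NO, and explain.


Checking each pair (does one codeword prefix another?):
  F='00' vs H='01': no prefix
  F='00' vs E='10': no prefix
  F='00' vs B='11': no prefix
  H='01' vs F='00': no prefix
  H='01' vs E='10': no prefix
  H='01' vs B='11': no prefix
  E='10' vs F='00': no prefix
  E='10' vs H='01': no prefix
  E='10' vs B='11': no prefix
  B='11' vs F='00': no prefix
  B='11' vs H='01': no prefix
  B='11' vs E='10': no prefix
No violation found over all pairs.

YES -- this is a valid prefix code. No codeword is a prefix of any other codeword.


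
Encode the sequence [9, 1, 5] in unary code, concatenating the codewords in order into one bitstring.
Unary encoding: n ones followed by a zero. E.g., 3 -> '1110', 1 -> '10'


Encode each number as n ones followed by a terminating 0:
  9 -> 1111111110 (10 bits)
  1 -> 10 (2 bits)
  5 -> 111110 (6 bits)
Total length = 10 + 2 + 6 = 18 bits.

Unary([9, 1, 5]) = 111111111010111110 (18 bits)


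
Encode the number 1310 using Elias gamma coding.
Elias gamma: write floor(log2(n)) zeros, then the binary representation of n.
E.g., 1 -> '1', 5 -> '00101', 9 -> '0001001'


num_bits = floor(log2(1310)) + 1 = 11
leading_zeros = num_bits - 1 = 10
binary(1310) = 10100011110

Elias gamma(1310) = '0000000000' + '10100011110' = 000000000010100011110 (21 bits)


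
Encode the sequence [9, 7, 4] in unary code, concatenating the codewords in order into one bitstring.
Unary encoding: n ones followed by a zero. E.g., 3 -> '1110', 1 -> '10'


Encode each number as n ones followed by a terminating 0:
  9 -> 1111111110 (10 bits)
  7 -> 11111110 (8 bits)
  4 -> 11110 (5 bits)
Total length = 10 + 8 + 5 = 23 bits.

Unary([9, 7, 4]) = 11111111101111111011110 (23 bits)


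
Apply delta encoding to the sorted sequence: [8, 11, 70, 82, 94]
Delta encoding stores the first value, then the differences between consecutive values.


First value: 8
Deltas:
  11 - 8 = 3
  70 - 11 = 59
  82 - 70 = 12
  94 - 82 = 12


Delta encoded: [8, 3, 59, 12, 12]


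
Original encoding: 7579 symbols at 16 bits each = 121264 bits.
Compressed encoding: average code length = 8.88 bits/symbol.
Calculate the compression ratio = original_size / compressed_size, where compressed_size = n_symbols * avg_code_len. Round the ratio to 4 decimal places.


original_size = n_symbols * orig_bits = 7579 * 16 = 121264 bits
compressed_size = n_symbols * avg_code_len = 7579 * 8.88 = 67301.52 bits
ratio = original_size / compressed_size = 121264 / 67301.52 = 1.8018

Compression ratio = 1.8018


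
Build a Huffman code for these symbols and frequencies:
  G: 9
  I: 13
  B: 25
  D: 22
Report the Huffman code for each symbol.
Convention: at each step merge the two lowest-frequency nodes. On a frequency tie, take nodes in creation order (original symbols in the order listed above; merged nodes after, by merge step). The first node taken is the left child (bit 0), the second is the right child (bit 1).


Huffman tree construction:
Step 1: Merge G(9) + I(13) = 22
Step 2: Merge D(22) + (G+I)(22) = 44
Step 3: Merge B(25) + (D+(G+I))(44) = 69
Read each symbol's code off the tree from the root (left child = 0, right child = 1).

Codes:
  G: 110 (length 3)
  I: 111 (length 3)
  B: 0 (length 1)
  D: 10 (length 2)
Average code length: 135/69 = 1.9565 bits/symbol


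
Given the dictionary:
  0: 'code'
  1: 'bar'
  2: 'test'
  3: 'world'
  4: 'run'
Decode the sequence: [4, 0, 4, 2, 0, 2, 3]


Look up each index in the dictionary:
  4 -> 'run'
  0 -> 'code'
  4 -> 'run'
  2 -> 'test'
  0 -> 'code'
  2 -> 'test'
  3 -> 'world'

Decoded: "run code run test code test world"


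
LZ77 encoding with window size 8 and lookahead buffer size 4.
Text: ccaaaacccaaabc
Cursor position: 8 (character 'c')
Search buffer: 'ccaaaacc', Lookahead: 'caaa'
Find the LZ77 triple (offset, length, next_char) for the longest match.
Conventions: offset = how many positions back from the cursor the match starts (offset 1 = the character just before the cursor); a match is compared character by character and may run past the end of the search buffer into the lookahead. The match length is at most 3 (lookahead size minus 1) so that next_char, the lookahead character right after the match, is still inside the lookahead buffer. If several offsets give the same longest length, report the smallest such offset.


Try each offset into the search buffer:
  offset=1 (pos 7, char 'c'): match length 1
  offset=2 (pos 6, char 'c'): match length 1
  offset=3 (pos 5, char 'a'): match length 0
  offset=4 (pos 4, char 'a'): match length 0
  offset=5 (pos 3, char 'a'): match length 0
  offset=6 (pos 2, char 'a'): match length 0
  offset=7 (pos 1, char 'c'): match length 3
  offset=8 (pos 0, char 'c'): match length 1
Longest match has length 3 at offset 7.
next_char = character at position 8 + 3 = 11 -> 'a'

Best match: offset=7, length=3 (matching 'caa' starting at position 1)
LZ77 triple: (7, 3, 'a')


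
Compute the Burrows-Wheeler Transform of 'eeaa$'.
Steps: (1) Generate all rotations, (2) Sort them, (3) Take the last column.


Rotations (sorted):
  0: $eeaa -> last char: a
  1: a$eea -> last char: a
  2: aa$ee -> last char: e
  3: eaa$e -> last char: e
  4: eeaa$ -> last char: $


BWT = aaee$


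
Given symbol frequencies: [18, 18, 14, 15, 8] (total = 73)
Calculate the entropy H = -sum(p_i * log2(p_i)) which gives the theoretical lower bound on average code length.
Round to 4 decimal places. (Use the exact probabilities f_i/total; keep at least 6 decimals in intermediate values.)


Per-symbol terms -p_i * log2(p_i) with p_i = f_i/73:
  p = 18/73 = 0.246575: log2(p) = -2.019900, -p*log2(p) = 0.498057
  p = 18/73 = 0.246575: log2(p) = -2.019900, -p*log2(p) = 0.498057
  p = 14/73 = 0.191781: log2(p) = -2.382470, -p*log2(p) = 0.456912
  p = 15/73 = 0.205479: log2(p) = -2.282934, -p*log2(p) = 0.469096
  p = 8/73 = 0.109589: log2(p) = -3.189825, -p*log2(p) = 0.349570
H = 0.498057 + 0.498057 + 0.456912 + 0.469096 + 0.349570 = 2.271692

H = 2.2717 bits/symbol


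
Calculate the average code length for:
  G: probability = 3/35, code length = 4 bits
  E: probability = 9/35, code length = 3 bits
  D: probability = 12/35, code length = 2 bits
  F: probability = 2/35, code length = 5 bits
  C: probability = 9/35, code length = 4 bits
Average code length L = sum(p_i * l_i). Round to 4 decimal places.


Weighted contributions p_i * l_i:
  G: (3/35) * 4 = 12/35
  E: (9/35) * 3 = 27/35
  D: (12/35) * 2 = 24/35
  F: (2/35) * 5 = 10/35
  C: (9/35) * 4 = 36/35
Sum = (12 + 27 + 24 + 10 + 36)/35 = 109/35

L = 109/35 = 3.1143 bits/symbol


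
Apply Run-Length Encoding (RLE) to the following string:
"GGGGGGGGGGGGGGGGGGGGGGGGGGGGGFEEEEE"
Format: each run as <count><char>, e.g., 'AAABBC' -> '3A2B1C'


Scanning runs left to right:
  i=0: run of 'G' x 29 -> '29G'
  i=29: run of 'F' x 1 -> '1F'
  i=30: run of 'E' x 5 -> '5E'

RLE = 29G1F5E


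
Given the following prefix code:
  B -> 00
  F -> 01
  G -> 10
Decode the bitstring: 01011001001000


Decoding step by step:
Bits 01 -> F
Bits 01 -> F
Bits 10 -> G
Bits 01 -> F
Bits 00 -> B
Bits 10 -> G
Bits 00 -> B


Decoded message: FFGFBGB


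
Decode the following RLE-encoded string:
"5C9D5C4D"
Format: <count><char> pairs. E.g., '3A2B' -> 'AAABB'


Expanding each <count><char> pair:
  5C -> 'CCCCC'
  9D -> 'DDDDDDDDD'
  5C -> 'CCCCC'
  4D -> 'DDDD'

Decoded = CCCCCDDDDDDDDDCCCCCDDDD


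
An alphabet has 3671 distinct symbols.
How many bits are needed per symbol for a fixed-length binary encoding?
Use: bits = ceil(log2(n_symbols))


log2(3671) = 11.842
Bracket: 2^11 = 2048 < 3671 <= 2^12 = 4096
So ceil(log2(3671)) = 12

bits = ceil(log2(3671)) = ceil(11.842) = 12 bits


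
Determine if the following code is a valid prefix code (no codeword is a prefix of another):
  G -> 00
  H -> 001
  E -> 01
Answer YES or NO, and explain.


Checking each pair (does one codeword prefix another?):
  G='00' vs H='001': prefix -- VIOLATION

NO -- this is NOT a valid prefix code. G (00) is a prefix of H (001).


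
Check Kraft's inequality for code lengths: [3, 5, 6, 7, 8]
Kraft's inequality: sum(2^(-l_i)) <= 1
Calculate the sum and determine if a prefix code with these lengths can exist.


Sum = 2^(-3) + 2^(-5) + 2^(-6) + 2^(-7) + 2^(-8)
    = 0.125 + 0.03125 + 0.015625 + 0.0078125 + 0.00390625
    = 47/256 = 0.18359375
Since 0.18359375 <= 1, Kraft's inequality IS satisfied.
A prefix code with these lengths CAN exist.

Kraft sum = 0.18359375. Satisfied.


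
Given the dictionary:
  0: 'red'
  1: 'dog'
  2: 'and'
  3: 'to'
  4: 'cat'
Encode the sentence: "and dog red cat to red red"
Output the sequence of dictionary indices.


Look up each word in the dictionary:
  'and' -> 2
  'dog' -> 1
  'red' -> 0
  'cat' -> 4
  'to' -> 3
  'red' -> 0
  'red' -> 0

Encoded: [2, 1, 0, 4, 3, 0, 0]


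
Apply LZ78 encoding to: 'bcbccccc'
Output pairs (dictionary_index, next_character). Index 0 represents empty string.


LZ78 encoding steps:
Dictionary: {0: ''}
Step 1: w='' (idx 0), next='b' -> output (0, 'b'), add 'b' as idx 1
Step 2: w='' (idx 0), next='c' -> output (0, 'c'), add 'c' as idx 2
Step 3: w='b' (idx 1), next='c' -> output (1, 'c'), add 'bc' as idx 3
Step 4: w='c' (idx 2), next='c' -> output (2, 'c'), add 'cc' as idx 4
Step 5: w='cc' (idx 4), end of input -> output (4, '')


Encoded: [(0, 'b'), (0, 'c'), (1, 'c'), (2, 'c'), (4, '')]


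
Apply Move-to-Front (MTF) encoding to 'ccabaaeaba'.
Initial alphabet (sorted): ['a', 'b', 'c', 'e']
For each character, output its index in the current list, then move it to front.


MTF encoding:
'c': index 2 in ['a', 'b', 'c', 'e'] -> ['c', 'a', 'b', 'e']
'c': index 0 in ['c', 'a', 'b', 'e'] -> ['c', 'a', 'b', 'e']
'a': index 1 in ['c', 'a', 'b', 'e'] -> ['a', 'c', 'b', 'e']
'b': index 2 in ['a', 'c', 'b', 'e'] -> ['b', 'a', 'c', 'e']
'a': index 1 in ['b', 'a', 'c', 'e'] -> ['a', 'b', 'c', 'e']
'a': index 0 in ['a', 'b', 'c', 'e'] -> ['a', 'b', 'c', 'e']
'e': index 3 in ['a', 'b', 'c', 'e'] -> ['e', 'a', 'b', 'c']
'a': index 1 in ['e', 'a', 'b', 'c'] -> ['a', 'e', 'b', 'c']
'b': index 2 in ['a', 'e', 'b', 'c'] -> ['b', 'a', 'e', 'c']
'a': index 1 in ['b', 'a', 'e', 'c'] -> ['a', 'b', 'e', 'c']


Output: [2, 0, 1, 2, 1, 0, 3, 1, 2, 1]


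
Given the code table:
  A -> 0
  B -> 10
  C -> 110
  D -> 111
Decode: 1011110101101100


Decoding:
10 -> B
111 -> D
10 -> B
10 -> B
110 -> C
110 -> C
0 -> A


Result: BDBBCCA


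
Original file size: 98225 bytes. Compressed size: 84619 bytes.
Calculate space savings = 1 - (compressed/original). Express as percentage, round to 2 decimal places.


ratio = compressed/original = 84619/98225 = 0.861481
savings = 1 - ratio = 1 - 0.861481 = 0.138519
as a percentage: 0.138519 * 100 = 13.85%

Space savings = 1 - 84619/98225 = 13.85%


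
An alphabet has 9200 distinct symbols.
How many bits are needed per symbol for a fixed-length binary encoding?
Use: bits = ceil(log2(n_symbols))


log2(9200) = 13.1674
Bracket: 2^13 = 8192 < 9200 <= 2^14 = 16384
So ceil(log2(9200)) = 14

bits = ceil(log2(9200)) = ceil(13.1674) = 14 bits


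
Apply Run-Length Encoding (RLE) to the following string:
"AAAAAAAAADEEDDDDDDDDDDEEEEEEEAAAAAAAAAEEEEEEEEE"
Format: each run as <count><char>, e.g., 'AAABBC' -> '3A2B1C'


Scanning runs left to right:
  i=0: run of 'A' x 9 -> '9A'
  i=9: run of 'D' x 1 -> '1D'
  i=10: run of 'E' x 2 -> '2E'
  i=12: run of 'D' x 10 -> '10D'
  i=22: run of 'E' x 7 -> '7E'
  i=29: run of 'A' x 9 -> '9A'
  i=38: run of 'E' x 9 -> '9E'

RLE = 9A1D2E10D7E9A9E


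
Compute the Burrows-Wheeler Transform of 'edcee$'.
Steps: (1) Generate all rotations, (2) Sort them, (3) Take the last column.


Rotations (sorted):
  0: $edcee -> last char: e
  1: cee$ed -> last char: d
  2: dcee$e -> last char: e
  3: e$edce -> last char: e
  4: edcee$ -> last char: $
  5: ee$edc -> last char: c


BWT = edee$c


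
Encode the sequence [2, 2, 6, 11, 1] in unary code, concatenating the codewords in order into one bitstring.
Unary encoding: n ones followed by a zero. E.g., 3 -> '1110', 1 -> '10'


Encode each number as n ones followed by a terminating 0:
  2 -> 110 (3 bits)
  2 -> 110 (3 bits)
  6 -> 1111110 (7 bits)
  11 -> 111111111110 (12 bits)
  1 -> 10 (2 bits)
Total length = 3 + 3 + 7 + 12 + 2 = 27 bits.

Unary([2, 2, 6, 11, 1]) = 110110111111011111111111010 (27 bits)


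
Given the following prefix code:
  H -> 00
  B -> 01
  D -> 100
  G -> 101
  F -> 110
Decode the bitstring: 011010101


Decoding step by step:
Bits 01 -> B
Bits 101 -> G
Bits 01 -> B
Bits 01 -> B


Decoded message: BGBB


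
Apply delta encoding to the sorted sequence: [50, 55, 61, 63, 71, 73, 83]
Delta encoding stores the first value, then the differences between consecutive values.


First value: 50
Deltas:
  55 - 50 = 5
  61 - 55 = 6
  63 - 61 = 2
  71 - 63 = 8
  73 - 71 = 2
  83 - 73 = 10


Delta encoded: [50, 5, 6, 2, 8, 2, 10]
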